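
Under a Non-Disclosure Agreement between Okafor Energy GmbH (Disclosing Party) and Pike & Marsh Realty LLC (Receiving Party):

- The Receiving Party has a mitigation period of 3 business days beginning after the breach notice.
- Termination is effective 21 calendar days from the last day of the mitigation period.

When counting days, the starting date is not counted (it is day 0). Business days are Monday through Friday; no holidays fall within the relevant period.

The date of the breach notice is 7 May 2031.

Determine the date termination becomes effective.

2 June 2031

The last day of the mitigation period: counting 3 business days from Wednesday, 7 May 2031 (May 8, May 9, May 12, skipping weekends) reaches Monday, 12 May 2031.
Adding 21 calendar days to 12 May 2031 gives 2 June 2031, which is the date termination becomes effective.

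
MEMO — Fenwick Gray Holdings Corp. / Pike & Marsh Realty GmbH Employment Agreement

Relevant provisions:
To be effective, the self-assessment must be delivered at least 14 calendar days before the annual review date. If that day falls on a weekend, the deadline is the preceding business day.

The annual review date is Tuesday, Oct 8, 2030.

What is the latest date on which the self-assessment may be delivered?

Counting back 14 calendar days from Oct 8, 2030 gives Sep 24, 2030. That is a Tuesday, so no adjustment is needed.

Sep 24, 2030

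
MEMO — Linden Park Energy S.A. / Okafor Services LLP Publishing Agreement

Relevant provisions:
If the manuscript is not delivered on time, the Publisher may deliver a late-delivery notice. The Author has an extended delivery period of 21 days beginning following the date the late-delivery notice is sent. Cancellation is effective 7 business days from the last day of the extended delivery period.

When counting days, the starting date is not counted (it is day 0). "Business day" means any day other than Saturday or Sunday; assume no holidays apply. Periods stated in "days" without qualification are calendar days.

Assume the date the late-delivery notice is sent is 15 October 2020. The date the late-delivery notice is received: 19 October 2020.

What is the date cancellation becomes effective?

16 November 2020

Adding 21 calendar days to 15 October 2020 gives 5 November 2020, which is the last day of the extended delivery period.
The date cancellation becomes effective: 7 business days after Thursday, 5 November 2020, skipping weekends — Nov 6, Nov 9, Nov 10, Nov 11, Nov 12, Nov 13, Nov 16 — lands on Monday, 16 November 2020.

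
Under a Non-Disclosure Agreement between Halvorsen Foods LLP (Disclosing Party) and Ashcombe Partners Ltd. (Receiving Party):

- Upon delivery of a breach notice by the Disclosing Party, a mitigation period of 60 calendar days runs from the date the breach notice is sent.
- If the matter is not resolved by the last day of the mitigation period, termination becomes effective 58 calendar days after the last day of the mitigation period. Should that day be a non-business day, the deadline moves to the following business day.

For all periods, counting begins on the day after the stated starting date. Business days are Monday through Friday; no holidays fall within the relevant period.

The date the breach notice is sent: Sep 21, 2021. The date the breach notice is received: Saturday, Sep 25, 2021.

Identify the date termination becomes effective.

The last day of the mitigation period: Sep 21, 2021 + 60 days = Nov 20, 2021.
The date termination becomes effective: Nov 20, 2021 + 58 days = Jan 17, 2022. Jan 17, 2022 is a Monday, so no roll-forward applies.

Jan 17, 2022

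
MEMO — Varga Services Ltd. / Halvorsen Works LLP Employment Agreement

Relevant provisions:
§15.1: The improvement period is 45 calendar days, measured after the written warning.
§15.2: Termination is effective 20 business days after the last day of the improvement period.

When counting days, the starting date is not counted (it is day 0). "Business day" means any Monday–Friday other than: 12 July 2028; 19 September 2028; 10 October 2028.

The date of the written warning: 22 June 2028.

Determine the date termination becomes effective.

1 September 2028

The last day of the improvement period: 22 June 2028 + 45 days = 6 August 2028.
The date termination becomes effective: 20 business days after Sunday, 6 August 2028, skipping weekends — Aug 7, Aug 8, Aug 9, Aug 10, …, Aug 30, Aug 31, Sep 1 — lands on Friday, 1 September 2028.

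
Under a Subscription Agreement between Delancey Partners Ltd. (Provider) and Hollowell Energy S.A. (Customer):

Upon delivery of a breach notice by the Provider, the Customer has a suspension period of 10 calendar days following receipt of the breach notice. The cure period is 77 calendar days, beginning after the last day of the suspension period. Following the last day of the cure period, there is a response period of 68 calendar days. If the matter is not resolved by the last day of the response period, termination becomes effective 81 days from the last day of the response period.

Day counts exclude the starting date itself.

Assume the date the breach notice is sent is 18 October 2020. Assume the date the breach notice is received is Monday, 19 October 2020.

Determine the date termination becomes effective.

12 June 2021

The last day of the suspension period: 19 October 2020 + 10 days = 29 October 2020.
The last day of the cure period: 77 calendar days after 29 October 2020 is 14 January 2021.
The last day of the response period: 68 calendar days after 14 January 2021 is 23 March 2021.
Adding 81 calendar days to 23 March 2021 gives 12 June 2021, which is the date termination becomes effective.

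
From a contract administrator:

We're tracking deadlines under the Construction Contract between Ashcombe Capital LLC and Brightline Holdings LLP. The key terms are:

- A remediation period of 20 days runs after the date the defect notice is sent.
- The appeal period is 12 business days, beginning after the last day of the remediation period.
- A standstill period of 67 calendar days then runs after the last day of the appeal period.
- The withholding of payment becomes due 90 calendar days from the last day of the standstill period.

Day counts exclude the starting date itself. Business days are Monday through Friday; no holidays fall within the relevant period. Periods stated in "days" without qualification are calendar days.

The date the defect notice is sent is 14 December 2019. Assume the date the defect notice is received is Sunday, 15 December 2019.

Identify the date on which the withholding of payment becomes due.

The last day of the remediation period: 20 calendar days after 14 December 2019 is 3 January 2020.
The last day of the appeal period: 12 business days after Friday, 3 January 2020, skipping weekends — Jan 6, Jan 7, Jan 8, Jan 9, …, Jan 17, Jan 20, Jan 21 — lands on Tuesday, 21 January 2020.
The last day of the standstill period: 67 calendar days after 21 January 2020 is 28 March 2020.
The date on which the withholding of payment becomes due: 90 calendar days after 28 March 2020 is 26 June 2020.

26 June 2020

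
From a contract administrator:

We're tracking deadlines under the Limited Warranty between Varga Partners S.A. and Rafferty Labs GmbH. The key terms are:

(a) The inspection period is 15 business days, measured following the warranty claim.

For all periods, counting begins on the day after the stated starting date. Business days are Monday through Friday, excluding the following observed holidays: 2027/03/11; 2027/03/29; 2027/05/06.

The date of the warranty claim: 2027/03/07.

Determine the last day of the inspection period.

2027/03/30

From Sunday, 2027/03/07, 15 business days (Mar 8, Mar 9, Mar 10, Mar 12, …, Mar 25, Mar 26, Mar 30, skipping weekends and the listed holidays on Mar 11, Mar 29) brings us to Tuesday, 2027/03/30, which is the last day of the inspection period.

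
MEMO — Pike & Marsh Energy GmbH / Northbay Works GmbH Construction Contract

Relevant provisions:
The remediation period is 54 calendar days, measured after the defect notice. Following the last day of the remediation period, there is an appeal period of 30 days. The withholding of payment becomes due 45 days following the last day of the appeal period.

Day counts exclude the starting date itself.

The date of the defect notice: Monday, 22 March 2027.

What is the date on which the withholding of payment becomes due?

Adding 54 calendar days to 22 March 2027 gives 15 May 2027, which is the last day of the remediation period.
The last day of the appeal period: 30 calendar days after 15 May 2027 is 14 June 2027.
The date on which the withholding of payment becomes due: 45 calendar days after 14 June 2027 is 29 July 2027.

29 July 2027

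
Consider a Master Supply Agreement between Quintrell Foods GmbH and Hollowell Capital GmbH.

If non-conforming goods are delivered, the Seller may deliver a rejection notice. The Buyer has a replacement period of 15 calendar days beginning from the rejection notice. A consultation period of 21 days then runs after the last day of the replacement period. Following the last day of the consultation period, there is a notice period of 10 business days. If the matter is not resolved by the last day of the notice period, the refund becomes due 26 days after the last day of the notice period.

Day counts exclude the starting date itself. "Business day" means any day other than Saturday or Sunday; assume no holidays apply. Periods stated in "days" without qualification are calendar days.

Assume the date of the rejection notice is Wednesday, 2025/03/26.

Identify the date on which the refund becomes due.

2025/06/10

Adding 15 calendar days to 2025/03/26 gives 2025/04/10, which is the last day of the replacement period.
The last day of the consultation period: 21 calendar days after 2025/04/10 is 2025/05/01.
From Thursday, 2025/05/01, 10 business days (May 2, May 5, May 6, May 7, May 8, May 9, May 12, May 13, May 14, May 15, skipping weekends) brings us to Thursday, 2025/05/15, which is the last day of the notice period.
Adding 26 calendar days to 2025/05/15 gives 2025/06/10, which is the date on which the refund becomes due.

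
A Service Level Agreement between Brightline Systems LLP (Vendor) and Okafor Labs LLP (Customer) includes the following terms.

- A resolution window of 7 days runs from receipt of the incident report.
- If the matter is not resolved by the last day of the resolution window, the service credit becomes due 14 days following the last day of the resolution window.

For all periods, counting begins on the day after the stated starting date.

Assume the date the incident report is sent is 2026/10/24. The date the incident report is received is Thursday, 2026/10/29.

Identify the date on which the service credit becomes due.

2026/11/19

The last day of the resolution window: 7 calendar days after 2026/10/29 is 2026/11/05.
The date on which the service credit becomes due: 14 calendar days after 2026/11/05 is 2026/11/19.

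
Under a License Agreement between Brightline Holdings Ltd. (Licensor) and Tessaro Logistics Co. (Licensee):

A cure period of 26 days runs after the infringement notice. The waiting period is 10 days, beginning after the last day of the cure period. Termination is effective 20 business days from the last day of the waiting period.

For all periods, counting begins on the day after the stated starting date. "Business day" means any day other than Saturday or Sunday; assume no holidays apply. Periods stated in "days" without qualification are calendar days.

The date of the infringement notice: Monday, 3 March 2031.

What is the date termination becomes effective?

6 May 2031

Adding 26 calendar days to 3 March 2031 gives 29 March 2031, which is the last day of the cure period.
The last day of the waiting period: 10 calendar days after 29 March 2031 is 8 April 2031.
The date termination becomes effective: counting 20 business days from Tuesday, 8 April 2031 (Apr 9, Apr 10, Apr 11, Apr 14, …, May 2, May 5, May 6, skipping weekends) reaches Tuesday, 6 May 2031.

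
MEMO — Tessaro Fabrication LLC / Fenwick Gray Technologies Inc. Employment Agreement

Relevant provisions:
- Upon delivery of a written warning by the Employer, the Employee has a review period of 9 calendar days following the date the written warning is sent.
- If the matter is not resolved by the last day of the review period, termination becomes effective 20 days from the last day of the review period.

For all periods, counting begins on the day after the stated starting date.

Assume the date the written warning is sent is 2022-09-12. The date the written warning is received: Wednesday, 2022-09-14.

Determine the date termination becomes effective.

The last day of the review period: 9 calendar days after 2022-09-12 is 2022-09-21.
Adding 20 calendar days to 2022-09-21 gives 2022-10-11, which is the date termination becomes effective.

2022-10-11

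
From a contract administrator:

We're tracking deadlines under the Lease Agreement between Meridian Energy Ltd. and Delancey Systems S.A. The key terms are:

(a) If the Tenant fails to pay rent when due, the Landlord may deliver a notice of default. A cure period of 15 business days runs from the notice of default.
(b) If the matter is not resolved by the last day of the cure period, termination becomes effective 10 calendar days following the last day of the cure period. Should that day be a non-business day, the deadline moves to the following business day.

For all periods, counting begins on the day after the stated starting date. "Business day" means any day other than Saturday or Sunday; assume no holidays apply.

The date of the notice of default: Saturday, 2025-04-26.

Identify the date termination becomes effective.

2025-05-26

The last day of the cure period: 15 business days after Saturday, 2025-04-26, skipping weekends — Apr 28, Apr 29, Apr 30, May 1, …, May 14, May 15, May 16 — lands on Friday, 2025-05-16.
Adding 10 calendar days to 2025-05-16 gives 2025-05-26, which is the date termination becomes effective. 2025-05-26 is a Monday, so no roll-forward applies.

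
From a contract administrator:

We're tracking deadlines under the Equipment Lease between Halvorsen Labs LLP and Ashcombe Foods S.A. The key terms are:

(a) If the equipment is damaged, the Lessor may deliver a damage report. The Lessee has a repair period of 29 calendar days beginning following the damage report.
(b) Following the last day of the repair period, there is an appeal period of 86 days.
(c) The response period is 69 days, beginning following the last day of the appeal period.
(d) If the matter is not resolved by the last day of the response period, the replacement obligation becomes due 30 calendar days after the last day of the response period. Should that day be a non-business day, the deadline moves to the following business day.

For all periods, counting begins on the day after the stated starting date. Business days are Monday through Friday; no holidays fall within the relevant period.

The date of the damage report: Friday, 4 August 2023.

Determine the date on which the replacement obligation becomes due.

5 March 2024

The last day of the repair period: 4 August 2023 + 29 days = 2 September 2023.
The last day of the appeal period: 86 calendar days after 2 September 2023 is 27 November 2023.
Adding 69 calendar days to 27 November 2023 gives 4 February 2024, which is the last day of the response period.
The date on which the replacement obligation becomes due: 4 February 2024 + 30 days = 5 March 2024. 5 March 2024 is a Tuesday, so no roll-forward applies.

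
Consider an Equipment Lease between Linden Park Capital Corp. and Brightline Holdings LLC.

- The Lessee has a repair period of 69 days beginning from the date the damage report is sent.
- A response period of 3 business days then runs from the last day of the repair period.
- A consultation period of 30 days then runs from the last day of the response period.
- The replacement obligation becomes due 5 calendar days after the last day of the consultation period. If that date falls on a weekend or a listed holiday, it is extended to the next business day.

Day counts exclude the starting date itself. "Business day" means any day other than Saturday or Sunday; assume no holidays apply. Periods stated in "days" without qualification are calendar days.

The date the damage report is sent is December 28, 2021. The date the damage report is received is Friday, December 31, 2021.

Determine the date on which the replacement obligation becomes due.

April 14, 2022

The last day of the repair period: 69 calendar days after December 28, 2021 is March 7, 2022.
The last day of the response period: 3 business days after Monday, March 7, 2022, skipping weekends — Mar 8, Mar 9, Mar 10 — lands on Thursday, March 10, 2022.
Adding 30 calendar days to March 10, 2022 gives April 9, 2022, which is the last day of the consultation period.
The date on which the replacement obligation becomes due: 5 calendar days after April 9, 2022 is April 14, 2022. April 14, 2022 is a Thursday, so no roll-forward applies.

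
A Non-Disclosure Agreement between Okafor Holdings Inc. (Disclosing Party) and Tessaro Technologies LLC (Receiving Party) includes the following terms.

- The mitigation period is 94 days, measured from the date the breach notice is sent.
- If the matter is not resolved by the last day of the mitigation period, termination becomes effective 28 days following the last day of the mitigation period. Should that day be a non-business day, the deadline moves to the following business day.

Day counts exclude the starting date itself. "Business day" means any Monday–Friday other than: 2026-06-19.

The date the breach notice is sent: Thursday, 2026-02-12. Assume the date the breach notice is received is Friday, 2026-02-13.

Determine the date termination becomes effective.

2026-06-15

The last day of the mitigation period: 2026-02-12 + 94 days = 2026-05-17.
The date termination becomes effective: 28 calendar days after 2026-05-17 is 2026-06-14. That falls on a Sunday, so it rolls to the next business day, Monday, 2026-06-15.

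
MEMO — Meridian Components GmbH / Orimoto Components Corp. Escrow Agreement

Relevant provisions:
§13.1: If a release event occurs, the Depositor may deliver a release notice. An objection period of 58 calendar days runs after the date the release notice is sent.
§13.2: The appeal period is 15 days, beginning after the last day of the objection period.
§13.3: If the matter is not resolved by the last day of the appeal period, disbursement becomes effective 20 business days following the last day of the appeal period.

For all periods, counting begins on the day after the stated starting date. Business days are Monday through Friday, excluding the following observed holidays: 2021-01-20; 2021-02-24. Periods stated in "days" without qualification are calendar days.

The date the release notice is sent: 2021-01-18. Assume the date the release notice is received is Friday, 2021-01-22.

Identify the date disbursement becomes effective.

The last day of the objection period: 58 calendar days after 2021-01-18 is 2021-03-17.
Adding 15 calendar days to 2021-03-17 gives 2021-04-01, which is the last day of the appeal period.
The date disbursement becomes effective: counting 20 business days from Thursday, 2021-04-01 (Apr 2, Apr 5, Apr 6, Apr 7, …, Apr 27, Apr 28, Apr 29, skipping weekends) reaches Thursday, 2021-04-29.

2021-04-29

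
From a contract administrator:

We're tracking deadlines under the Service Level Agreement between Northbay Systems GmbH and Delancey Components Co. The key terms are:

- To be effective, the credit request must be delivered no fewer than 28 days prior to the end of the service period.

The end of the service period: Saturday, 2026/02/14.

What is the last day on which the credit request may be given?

2026/01/17

2026/02/14 minus 28 days is 2026/01/17.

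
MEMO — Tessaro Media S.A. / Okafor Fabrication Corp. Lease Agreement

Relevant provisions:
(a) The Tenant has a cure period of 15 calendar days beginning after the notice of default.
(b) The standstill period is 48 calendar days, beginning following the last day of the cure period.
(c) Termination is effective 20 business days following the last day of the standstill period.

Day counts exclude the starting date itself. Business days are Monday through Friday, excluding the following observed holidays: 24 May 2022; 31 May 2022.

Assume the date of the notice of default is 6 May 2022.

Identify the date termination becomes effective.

5 August 2022

The last day of the cure period: 6 May 2022 + 15 days = 21 May 2022.
The last day of the standstill period: 21 May 2022 + 48 days = 8 July 2022.
The date termination becomes effective: 20 business days after Friday, 8 July 2022, skipping weekends — Jul 11, Jul 12, Jul 13, Jul 14, …, Aug 3, Aug 4, Aug 5 — lands on Friday, 5 August 2022.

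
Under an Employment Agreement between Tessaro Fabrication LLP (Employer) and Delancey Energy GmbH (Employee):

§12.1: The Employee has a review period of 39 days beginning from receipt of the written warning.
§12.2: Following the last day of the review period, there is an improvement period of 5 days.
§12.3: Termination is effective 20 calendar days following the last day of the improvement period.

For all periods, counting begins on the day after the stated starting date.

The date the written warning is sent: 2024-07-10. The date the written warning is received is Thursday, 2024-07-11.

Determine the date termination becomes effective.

2024-09-13

The last day of the review period: 39 calendar days after 2024-07-11 is 2024-08-19.
The last day of the improvement period: 2024-08-19 + 5 days = 2024-08-24.
The date termination becomes effective: 2024-08-24 + 20 days = 2024-09-13.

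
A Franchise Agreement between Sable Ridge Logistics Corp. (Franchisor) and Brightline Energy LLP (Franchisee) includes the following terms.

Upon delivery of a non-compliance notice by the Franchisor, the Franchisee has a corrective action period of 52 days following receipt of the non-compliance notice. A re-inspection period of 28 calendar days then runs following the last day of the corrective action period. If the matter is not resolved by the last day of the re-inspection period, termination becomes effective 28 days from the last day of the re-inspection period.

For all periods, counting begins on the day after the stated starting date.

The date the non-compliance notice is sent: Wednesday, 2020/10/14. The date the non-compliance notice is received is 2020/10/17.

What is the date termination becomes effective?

The last day of the corrective action period: 52 calendar days after 2020/10/17 is 2020/12/08.
The last day of the re-inspection period: 28 calendar days after 2020/12/08 is 2021/01/05.
Adding 28 calendar days to 2021/01/05 gives 2021/02/02, which is the date termination becomes effective.

2021/02/02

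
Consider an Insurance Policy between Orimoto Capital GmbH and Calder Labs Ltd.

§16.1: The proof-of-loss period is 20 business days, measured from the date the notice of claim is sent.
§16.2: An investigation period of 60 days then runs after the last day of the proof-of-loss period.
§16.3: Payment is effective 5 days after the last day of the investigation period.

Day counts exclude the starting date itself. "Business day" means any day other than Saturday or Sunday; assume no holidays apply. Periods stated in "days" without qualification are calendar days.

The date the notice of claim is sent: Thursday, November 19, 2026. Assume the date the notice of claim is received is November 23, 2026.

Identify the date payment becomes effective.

The last day of the proof-of-loss period: 20 business days after Thursday, November 19, 2026, skipping weekends — Nov 20, Nov 23, Nov 24, Nov 25, …, Dec 15, Dec 16, Dec 17 — lands on Thursday, December 17, 2026.
The last day of the investigation period: 60 calendar days after December 17, 2026 is February 15, 2027.
The date payment becomes effective: February 15, 2027 + 5 days = February 20, 2027.

February 20, 2027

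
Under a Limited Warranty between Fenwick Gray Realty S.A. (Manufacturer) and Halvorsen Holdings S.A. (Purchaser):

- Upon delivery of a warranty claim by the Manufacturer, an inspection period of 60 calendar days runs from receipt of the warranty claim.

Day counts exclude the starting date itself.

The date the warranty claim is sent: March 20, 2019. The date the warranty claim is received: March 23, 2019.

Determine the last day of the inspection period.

May 22, 2019

The last day of the inspection period: March 23, 2019 + 60 days = May 22, 2019.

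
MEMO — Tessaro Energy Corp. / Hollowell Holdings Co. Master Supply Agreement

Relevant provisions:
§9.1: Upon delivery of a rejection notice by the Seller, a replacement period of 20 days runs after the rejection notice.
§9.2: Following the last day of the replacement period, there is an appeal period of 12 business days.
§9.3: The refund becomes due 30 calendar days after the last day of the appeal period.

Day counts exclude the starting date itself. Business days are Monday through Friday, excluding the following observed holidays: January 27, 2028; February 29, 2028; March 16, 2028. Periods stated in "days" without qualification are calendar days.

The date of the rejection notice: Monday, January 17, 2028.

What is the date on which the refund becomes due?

Adding 20 calendar days to January 17, 2028 gives February 6, 2028, which is the last day of the replacement period.
From Sunday, February 6, 2028, 12 business days (Feb 7, Feb 8, Feb 9, Feb 10, …, Feb 18, Feb 21, Feb 22, skipping weekends) brings us to Tuesday, February 22, 2028, which is the last day of the appeal period.
The date on which the refund becomes due: February 22, 2028 + 30 days = March 23, 2028.

March 23, 2028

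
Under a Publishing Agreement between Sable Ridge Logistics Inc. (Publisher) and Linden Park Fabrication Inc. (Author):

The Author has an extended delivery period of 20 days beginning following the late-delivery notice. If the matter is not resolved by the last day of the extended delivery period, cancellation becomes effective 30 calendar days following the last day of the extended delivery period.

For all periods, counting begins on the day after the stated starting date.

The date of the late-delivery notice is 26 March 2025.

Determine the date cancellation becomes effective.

15 May 2025

Adding 20 calendar days to 26 March 2025 gives 15 April 2025, which is the last day of the extended delivery period.
The date cancellation becomes effective: 30 calendar days after 15 April 2025 is 15 May 2025.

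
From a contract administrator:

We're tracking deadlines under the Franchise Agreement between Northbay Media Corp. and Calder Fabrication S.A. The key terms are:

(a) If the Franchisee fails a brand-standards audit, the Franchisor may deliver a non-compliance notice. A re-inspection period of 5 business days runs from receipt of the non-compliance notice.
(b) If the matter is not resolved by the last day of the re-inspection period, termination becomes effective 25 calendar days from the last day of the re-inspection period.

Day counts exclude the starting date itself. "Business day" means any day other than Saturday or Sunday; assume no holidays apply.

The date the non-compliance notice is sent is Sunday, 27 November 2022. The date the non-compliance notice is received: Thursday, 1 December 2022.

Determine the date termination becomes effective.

The last day of the re-inspection period: counting 5 business days from Thursday, 1 December 2022 (Dec 2, Dec 5, Dec 6, Dec 7, Dec 8, skipping weekends) reaches Thursday, 8 December 2022.
The date termination becomes effective: 25 calendar days after 8 December 2022 is 2 January 2023.

2 January 2023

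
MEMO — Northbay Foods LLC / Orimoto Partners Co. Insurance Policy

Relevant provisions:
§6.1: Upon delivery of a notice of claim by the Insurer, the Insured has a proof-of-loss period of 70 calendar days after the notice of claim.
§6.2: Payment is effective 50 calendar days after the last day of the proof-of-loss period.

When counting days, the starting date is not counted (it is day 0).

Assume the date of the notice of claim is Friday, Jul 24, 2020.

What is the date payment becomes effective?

Nov 21, 2020

The last day of the proof-of-loss period: 70 calendar days after Jul 24, 2020 is Oct 2, 2020.
Adding 50 calendar days to Oct 2, 2020 gives Nov 21, 2020, which is the date payment becomes effective.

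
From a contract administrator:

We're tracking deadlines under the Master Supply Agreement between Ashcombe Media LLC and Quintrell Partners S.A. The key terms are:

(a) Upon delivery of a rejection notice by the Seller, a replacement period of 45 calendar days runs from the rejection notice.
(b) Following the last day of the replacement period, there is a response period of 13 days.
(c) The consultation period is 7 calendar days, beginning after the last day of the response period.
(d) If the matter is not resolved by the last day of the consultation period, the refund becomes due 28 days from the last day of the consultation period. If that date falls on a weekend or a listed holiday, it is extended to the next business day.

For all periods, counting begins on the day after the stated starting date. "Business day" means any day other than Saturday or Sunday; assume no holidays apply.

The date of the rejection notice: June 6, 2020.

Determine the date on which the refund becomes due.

The last day of the replacement period: June 6, 2020 + 45 days = July 21, 2020.
Adding 13 calendar days to July 21, 2020 gives August 3, 2020, which is the last day of the response period.
The last day of the consultation period: August 3, 2020 + 7 days = August 10, 2020.
The date on which the refund becomes due: 28 calendar days after August 10, 2020 is September 7, 2020. September 7, 2020 is a Monday, so no roll-forward applies.

September 7, 2020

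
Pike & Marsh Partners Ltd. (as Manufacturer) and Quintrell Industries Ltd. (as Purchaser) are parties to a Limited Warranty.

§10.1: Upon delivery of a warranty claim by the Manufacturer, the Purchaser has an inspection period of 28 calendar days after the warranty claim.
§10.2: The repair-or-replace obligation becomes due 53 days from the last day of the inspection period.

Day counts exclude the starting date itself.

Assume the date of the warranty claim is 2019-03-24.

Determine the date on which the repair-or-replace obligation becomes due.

The last day of the inspection period: 28 calendar days after 2019-03-24 is 2019-04-21.
The date on which the repair-or-replace obligation becomes due: 53 calendar days after 2019-04-21 is 2019-06-13.

2019-06-13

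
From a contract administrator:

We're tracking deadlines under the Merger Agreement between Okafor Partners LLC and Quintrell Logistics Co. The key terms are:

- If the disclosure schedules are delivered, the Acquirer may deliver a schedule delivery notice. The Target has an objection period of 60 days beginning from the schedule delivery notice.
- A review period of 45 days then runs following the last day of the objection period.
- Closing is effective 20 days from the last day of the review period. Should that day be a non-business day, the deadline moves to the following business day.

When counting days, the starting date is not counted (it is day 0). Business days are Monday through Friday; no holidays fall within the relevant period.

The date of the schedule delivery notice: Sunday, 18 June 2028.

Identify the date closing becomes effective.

Adding 60 calendar days to 18 June 2028 gives 17 August 2028, which is the last day of the objection period.
Adding 45 calendar days to 17 August 2028 gives 1 October 2028, which is the last day of the review period.
The date closing becomes effective: 20 calendar days after 1 October 2028 is 21 October 2028. That falls on a Saturday, so it rolls to the next business day, Monday, 23 October 2028.

23 October 2028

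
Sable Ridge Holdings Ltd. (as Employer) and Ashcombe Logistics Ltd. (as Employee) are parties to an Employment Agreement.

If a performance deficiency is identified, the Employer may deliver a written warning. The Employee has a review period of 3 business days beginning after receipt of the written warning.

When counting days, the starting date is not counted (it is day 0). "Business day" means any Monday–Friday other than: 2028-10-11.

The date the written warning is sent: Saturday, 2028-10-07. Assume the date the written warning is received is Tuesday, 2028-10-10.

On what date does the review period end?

The last day of the review period: counting 3 business days from Tuesday, 2028-10-10 (Oct 12, Oct 13, Oct 16, skipping weekends and the listed holiday on Oct 11) reaches Monday, 2028-10-16.

2028-10-16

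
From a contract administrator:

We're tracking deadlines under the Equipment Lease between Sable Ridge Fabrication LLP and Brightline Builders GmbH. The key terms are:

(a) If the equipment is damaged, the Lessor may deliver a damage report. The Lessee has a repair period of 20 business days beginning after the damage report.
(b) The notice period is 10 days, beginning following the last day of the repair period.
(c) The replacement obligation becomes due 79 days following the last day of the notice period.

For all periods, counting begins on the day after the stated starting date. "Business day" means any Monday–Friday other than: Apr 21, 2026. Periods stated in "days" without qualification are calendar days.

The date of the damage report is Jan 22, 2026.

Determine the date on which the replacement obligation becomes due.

The last day of the repair period: counting 20 business days from Thursday, Jan 22, 2026 (Jan 23, Jan 26, Jan 27, Jan 28, …, Feb 17, Feb 18, Feb 19, skipping weekends) reaches Thursday, Feb 19, 2026.
Adding 10 calendar days to Feb 19, 2026 gives Mar 1, 2026, which is the last day of the notice period.
The date on which the replacement obligation becomes due: Mar 1, 2026 + 79 days = May 19, 2026.

May 19, 2026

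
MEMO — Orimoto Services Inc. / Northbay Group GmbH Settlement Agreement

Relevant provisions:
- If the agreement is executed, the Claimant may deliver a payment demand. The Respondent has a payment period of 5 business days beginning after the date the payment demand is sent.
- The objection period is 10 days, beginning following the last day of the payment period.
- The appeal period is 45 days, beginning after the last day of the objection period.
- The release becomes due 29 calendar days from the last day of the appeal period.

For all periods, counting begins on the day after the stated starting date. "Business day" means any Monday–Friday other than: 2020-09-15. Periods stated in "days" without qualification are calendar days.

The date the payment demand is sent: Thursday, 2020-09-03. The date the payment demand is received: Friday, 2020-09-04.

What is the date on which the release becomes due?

The last day of the payment period: 5 business days after Thursday, 2020-09-03, skipping weekends — Sep 4, Sep 7, Sep 8, Sep 9, Sep 10 — lands on Thursday, 2020-09-10.
The last day of the objection period: 10 calendar days after 2020-09-10 is 2020-09-20.
The last day of the appeal period: 2020-09-20 + 45 days = 2020-11-04.
The date on which the release becomes due: 29 calendar days after 2020-11-04 is 2020-12-03.

2020-12-03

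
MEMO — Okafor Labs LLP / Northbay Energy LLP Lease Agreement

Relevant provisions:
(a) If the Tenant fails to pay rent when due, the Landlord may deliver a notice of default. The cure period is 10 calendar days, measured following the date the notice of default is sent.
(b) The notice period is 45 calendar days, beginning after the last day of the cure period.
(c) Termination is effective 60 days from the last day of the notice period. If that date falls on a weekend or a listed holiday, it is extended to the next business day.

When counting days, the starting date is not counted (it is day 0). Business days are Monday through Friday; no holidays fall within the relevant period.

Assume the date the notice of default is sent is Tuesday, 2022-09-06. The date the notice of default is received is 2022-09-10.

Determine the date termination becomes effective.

2022-12-30

The last day of the cure period: 2022-09-06 + 10 days = 2022-09-16.
The last day of the notice period: 2022-09-16 + 45 days = 2022-10-31.
The date termination becomes effective: 2022-10-31 + 60 days = 2022-12-30. 2022-12-30 is a Friday, so no roll-forward applies.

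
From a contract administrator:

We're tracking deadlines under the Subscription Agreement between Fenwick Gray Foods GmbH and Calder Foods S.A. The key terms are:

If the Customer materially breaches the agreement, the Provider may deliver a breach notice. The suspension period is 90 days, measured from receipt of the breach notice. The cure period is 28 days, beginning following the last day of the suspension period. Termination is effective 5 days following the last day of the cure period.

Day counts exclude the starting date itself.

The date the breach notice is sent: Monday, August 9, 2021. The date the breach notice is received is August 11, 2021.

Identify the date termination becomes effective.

December 12, 2021

The last day of the suspension period: 90 calendar days after August 11, 2021 is November 9, 2021.
The last day of the cure period: 28 calendar days after November 9, 2021 is December 7, 2021.
The date termination becomes effective: 5 calendar days after December 7, 2021 is December 12, 2021.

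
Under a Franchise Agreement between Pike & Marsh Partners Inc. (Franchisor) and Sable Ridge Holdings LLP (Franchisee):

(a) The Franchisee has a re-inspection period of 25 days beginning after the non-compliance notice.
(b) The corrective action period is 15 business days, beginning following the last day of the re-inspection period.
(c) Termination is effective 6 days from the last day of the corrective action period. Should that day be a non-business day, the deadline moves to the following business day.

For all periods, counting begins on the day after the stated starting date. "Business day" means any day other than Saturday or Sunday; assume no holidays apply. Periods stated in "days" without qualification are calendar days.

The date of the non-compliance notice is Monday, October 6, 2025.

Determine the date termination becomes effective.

Adding 25 calendar days to October 6, 2025 gives October 31, 2025, which is the last day of the re-inspection period.
The last day of the corrective action period: 15 business days after Friday, October 31, 2025, skipping weekends — Nov 3, Nov 4, Nov 5, Nov 6, …, Nov 19, Nov 20, Nov 21 — lands on Friday, November 21, 2025.
The date termination becomes effective: 6 calendar days after November 21, 2025 is November 27, 2025. November 27, 2025 is a Thursday, so no roll-forward applies.

November 27, 2025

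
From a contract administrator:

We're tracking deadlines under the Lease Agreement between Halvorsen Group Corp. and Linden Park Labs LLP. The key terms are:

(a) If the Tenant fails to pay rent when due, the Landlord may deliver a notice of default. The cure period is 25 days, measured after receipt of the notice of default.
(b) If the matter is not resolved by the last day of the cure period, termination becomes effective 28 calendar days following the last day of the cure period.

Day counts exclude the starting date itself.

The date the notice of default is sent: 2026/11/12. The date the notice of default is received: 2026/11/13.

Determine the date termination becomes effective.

The last day of the cure period: 2026/11/13 + 25 days = 2026/12/08.
The date termination becomes effective: 2026/12/08 + 28 days = 2027/01/05.

2027/01/05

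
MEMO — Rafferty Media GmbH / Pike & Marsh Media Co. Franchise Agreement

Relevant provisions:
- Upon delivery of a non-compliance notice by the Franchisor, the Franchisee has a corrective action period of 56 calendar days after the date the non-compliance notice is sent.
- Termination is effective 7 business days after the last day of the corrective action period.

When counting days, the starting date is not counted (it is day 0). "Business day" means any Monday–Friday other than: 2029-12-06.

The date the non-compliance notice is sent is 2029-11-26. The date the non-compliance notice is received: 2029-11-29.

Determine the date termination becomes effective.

Adding 56 calendar days to 2029-11-26 gives 2030-01-21, which is the last day of the corrective action period.
The date termination becomes effective: 7 business days after Monday, 2030-01-21, skipping weekends — Jan 22, Jan 23, Jan 24, Jan 25, Jan 28, Jan 29, Jan 30 — lands on Wednesday, 2030-01-30.

2030-01-30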